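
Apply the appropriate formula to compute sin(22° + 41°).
sin(22° + 41°) = sin 22° cos 41° + cos 22° sin 41° = 0.891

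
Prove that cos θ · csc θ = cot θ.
LHS = cos θ · (1/sin θ) = cos θ/sin θ = cot θ = RHS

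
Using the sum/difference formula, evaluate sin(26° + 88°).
sin(26° + 88°) = sin 26° cos 88° + cos 26° sin 88° = 0.9135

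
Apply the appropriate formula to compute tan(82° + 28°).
tan(82° + 28°) = (tan 82° + tan 28°)/(1 - tan 82° tan 28°) = -2.747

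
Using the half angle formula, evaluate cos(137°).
cos(137°) = -√((1 + cos 274°)/2) = -0.7314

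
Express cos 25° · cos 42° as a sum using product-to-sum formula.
cos 25° cos 42° = (1/2)[cos(25°-42°) + cos(25°+42°)]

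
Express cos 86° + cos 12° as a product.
cos 86° + cos 12° = 2 cos(49°) cos(37°)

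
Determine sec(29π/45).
sec(29π/45) = -2.281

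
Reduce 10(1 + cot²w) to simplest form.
10(1 + cot²w) = 10(csc²w) (using Pythagorean identity)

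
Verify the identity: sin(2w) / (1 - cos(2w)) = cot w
LHS = 2 sin w cos w / (2sin²w) = cos w/sin w = cot w = RHS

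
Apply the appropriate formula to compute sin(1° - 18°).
sin(1° - 18°) = sin 1° cos 18° - cos 1° sin 18° = -0.2924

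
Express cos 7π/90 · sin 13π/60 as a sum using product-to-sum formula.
cos 7π/90 sin 13π/60 = (1/2)[sin(7π/90+13π/60) - sin(7π/90-13π/60)]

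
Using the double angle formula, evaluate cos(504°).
cos(504°) = cos²252° - sin²252° = -0.809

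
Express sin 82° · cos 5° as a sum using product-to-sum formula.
sin 82° cos 5° = (1/2)[sin(82°+5°) + sin(82°-5°)]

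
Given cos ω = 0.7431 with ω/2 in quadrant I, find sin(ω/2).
sin(ω/2) = ±√((1 - cos ω)/2); positive since ω/2 ∈ QI, so sin(ω/2) = 0.3584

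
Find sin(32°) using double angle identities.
sin(32°) = 2 sin 16° cos 16° = 0.5299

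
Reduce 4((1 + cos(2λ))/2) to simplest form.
4((1 + cos(2λ))/2) = 4(cos²λ) (using Power reduction)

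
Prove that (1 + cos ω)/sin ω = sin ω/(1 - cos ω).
RHS = sin ω(1 + cos ω) / ((1 - cos ω)(1 + cos ω)) = sin ω(1 + cos ω) / (1 - cos²ω) = sin ω(1 + cos ω) / sin²ω = (1 + cos ω)/sin ω = LHS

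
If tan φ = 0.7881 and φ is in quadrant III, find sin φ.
sin φ = -0.619 (using tan²φ + 1 = sec²φ)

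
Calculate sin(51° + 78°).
sin(51° + 78°) = sin 51° cos 78° + cos 51° sin 78° = 0.7771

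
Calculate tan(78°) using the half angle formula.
tan(78°) = sin 156° / (1 + cos 156°) = 4.705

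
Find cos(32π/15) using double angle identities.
cos(32π/15) = 2cos²16π/15 - 1 = 0.9135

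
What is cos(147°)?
cos(147°) = -0.8387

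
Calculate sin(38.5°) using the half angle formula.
sin(38.5°) = √((1 - cos 77°)/2) = 0.6225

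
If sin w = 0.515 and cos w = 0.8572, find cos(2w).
cos(2w) = cos²w - sin²w = 0.4696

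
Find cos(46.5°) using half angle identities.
cos(46.5°) = √((1 + cos 93°)/2) = 0.6884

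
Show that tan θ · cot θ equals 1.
LHS = (sin θ/cos θ) · (cos θ/sin θ) = 1 = RHS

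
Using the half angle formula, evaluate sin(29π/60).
sin(29π/60) = √((1 - cos 29π/30)/2) = 0.9986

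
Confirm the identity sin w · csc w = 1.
LHS = sin w · (1/sin w) = 1 = RHS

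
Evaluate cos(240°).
cos(240°) = -1/2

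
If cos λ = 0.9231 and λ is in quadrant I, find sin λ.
sin λ = 0.3846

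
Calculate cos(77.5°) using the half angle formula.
cos(77.5°) = √((1 + cos 155°)/2) = 0.2164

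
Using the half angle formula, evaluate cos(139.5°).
cos(139.5°) = -√((1 + cos 279°)/2) = -0.7604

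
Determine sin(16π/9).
sin(16π/9) = -0.6428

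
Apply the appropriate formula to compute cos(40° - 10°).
cos(40° - 10°) = cos 40° cos 10° + sin 40° sin 10° = √3/2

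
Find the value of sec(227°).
sec(227°) = -1.466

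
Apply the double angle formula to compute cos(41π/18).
cos(41π/18) = cos²41π/36 - sin²41π/36 = 0.6428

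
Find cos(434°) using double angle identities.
cos(434°) = cos²217° - sin²217° = 0.2756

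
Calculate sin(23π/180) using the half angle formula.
sin(23π/180) = √((1 - cos 23π/90)/2) = 0.3907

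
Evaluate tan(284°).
tan(284°) = -4.011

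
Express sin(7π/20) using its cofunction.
sin(7π/20) = cos(π/2 - 7π/20) = cos(3π/20)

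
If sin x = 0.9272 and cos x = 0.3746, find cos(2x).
cos(2x) = cos²x - sin²x = -0.7194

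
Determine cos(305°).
cos(305°) = 0.5736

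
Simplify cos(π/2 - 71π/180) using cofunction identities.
cos(π/2 - 71π/180) = sin(71π/180)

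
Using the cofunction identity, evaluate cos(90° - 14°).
cos(90° - 14°) = sin(14°) = 0.2419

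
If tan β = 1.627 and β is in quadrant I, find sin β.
sin β = 0.8519 (using tan²β + 1 = sec²β)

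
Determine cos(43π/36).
cos(43π/36) = -0.8192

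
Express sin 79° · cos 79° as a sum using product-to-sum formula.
sin 79° cos 79° = (1/2)[sin(79°+79°) + sin(79°-79°)]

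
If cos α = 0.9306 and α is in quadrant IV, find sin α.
sin α = -0.366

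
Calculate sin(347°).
sin(347°) = -0.225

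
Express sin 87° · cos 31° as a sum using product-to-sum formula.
sin 87° cos 31° = (1/2)[sin(87°+31°) + sin(87°-31°)]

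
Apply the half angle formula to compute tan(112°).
tan(112°) = sin 224° / (1 + cos 224°) = -2.475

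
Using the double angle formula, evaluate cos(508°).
cos(508°) = cos²254° - sin²254° = -0.848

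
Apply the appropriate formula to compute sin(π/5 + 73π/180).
sin(π/5 + 73π/180) = sin π/5 cos 73π/180 + cos π/5 sin 73π/180 = 0.9455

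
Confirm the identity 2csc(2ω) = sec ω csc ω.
LHS = 2/sin(2ω) = 2/(2 sin ω cos ω) = 1/(sin ω cos ω) = (1/cos ω)(1/sin ω) = sec ω csc ω = RHS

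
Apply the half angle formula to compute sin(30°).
sin(30°) = √((1 - cos 60°)/2) = 1/2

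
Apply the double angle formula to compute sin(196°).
sin(196°) = 2 sin 98° cos 98° = -0.2756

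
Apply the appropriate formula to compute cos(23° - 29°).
cos(23° - 29°) = cos 23° cos 29° + sin 23° sin 29° = 0.9945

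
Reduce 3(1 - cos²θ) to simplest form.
3(1 - cos²θ) = 3(sin²θ) (using Pythagorean identity)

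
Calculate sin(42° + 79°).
sin(42° + 79°) = sin 42° cos 79° + cos 42° sin 79° = 0.8572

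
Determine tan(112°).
tan(112°) = -2.475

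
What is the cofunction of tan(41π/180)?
tan(41π/180) = cot(π/2 - 41π/180) = cot(49π/180)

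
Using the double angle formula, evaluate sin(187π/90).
sin(187π/90) = 2 sin 187π/180 cos 187π/180 = 0.2419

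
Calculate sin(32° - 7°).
sin(32° - 7°) = sin 32° cos 7° - cos 32° sin 7° = 0.4226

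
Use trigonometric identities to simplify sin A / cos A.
sin A / cos A = tan A (using Quotient identity)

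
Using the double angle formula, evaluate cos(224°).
cos(224°) = cos²112° - sin²112° = -0.7193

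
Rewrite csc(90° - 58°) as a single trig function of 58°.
csc(90° - 58°) = sec(58°)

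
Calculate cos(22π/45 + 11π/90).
cos(22π/45 + 11π/90) = cos 22π/45 cos 11π/90 - sin 22π/45 sin 11π/90 = -0.342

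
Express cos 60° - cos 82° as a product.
cos 60° - cos 82° = -2 sin(71°) sin(-11°)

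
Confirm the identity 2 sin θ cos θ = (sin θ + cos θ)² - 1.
RHS = sin²θ + 2 sin θ cos θ + cos²θ - 1 = (sin²θ + cos²θ) + 2 sin θ cos θ - 1 = 1 + 2 sin θ cos θ - 1 = 2 sin θ cos θ = LHS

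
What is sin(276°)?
sin(276°) = -0.9945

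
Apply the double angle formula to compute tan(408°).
tan(408°) = 2 tan 204° / (1 - tan²204°) = 1.111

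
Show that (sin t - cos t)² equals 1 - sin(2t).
LHS = sin²t - 2 sin t cos t + cos²t = (sin²t + cos²t) - 2 sin t cos t = 1 - sin(2t) = RHS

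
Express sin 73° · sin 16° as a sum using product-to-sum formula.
sin 73° sin 16° = (1/2)[cos(73°-16°) - cos(73°+16°)]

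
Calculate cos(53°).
cos(53°) = 0.6018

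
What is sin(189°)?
sin(189°) = -0.1564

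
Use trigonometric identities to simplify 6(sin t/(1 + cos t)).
6(sin t/(1 + cos t)) = 6(tan(t/2)) (using Half angle)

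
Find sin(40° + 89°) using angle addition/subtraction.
sin(40° + 89°) = sin 40° cos 89° + cos 40° sin 89° = 0.7771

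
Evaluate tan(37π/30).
tan(37π/30) = 0.9004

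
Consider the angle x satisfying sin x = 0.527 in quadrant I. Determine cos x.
cos x = √(1 - sin²x) = 0.8499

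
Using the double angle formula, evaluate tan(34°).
tan(34°) = 2 tan 17° / (1 - tan²17°) = 0.6745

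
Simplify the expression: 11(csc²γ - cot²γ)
11(csc²γ - cot²γ) = 11 (using Pythagorean identity)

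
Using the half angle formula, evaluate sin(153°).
sin(153°) = √((1 - cos 306°)/2) = 0.454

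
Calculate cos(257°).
cos(257°) = -0.225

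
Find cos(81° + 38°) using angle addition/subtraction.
cos(81° + 38°) = cos 81° cos 38° - sin 81° sin 38° = -0.4848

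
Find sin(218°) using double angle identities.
sin(218°) = 2 sin 109° cos 109° = -0.6157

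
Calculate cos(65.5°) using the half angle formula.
cos(65.5°) = √((1 + cos 131°)/2) = 0.4147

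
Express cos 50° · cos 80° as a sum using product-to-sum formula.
cos 50° cos 80° = (1/2)[cos(50°-80°) + cos(50°+80°)]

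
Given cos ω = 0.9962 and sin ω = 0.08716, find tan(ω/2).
tan(ω/2) = sin ω / (1 + cos ω) = 0.04366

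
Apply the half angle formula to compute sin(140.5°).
sin(140.5°) = √((1 - cos 281°)/2) = 0.6361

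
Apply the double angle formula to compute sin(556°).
sin(556°) = 2 sin 278° cos 278° = -0.2756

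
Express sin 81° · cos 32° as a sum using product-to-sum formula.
sin 81° cos 32° = (1/2)[sin(81°+32°) + sin(81°-32°)]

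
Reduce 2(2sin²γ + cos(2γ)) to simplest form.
2(2sin²γ + cos(2γ)) = 2 (using Double angle)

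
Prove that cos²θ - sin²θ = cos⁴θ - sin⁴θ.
RHS = (cos²θ - sin²θ)(cos²θ + sin²θ) = (cos²θ - sin²θ) · 1 = cos²θ - sin²θ = LHS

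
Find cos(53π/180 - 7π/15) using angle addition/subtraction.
cos(53π/180 - 7π/15) = cos 53π/180 cos 7π/15 + sin 53π/180 sin 7π/15 = 0.8572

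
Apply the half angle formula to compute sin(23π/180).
sin(23π/180) = √((1 - cos 23π/90)/2) = 0.3907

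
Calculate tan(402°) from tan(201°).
tan(402°) = 2 tan 201° / (1 - tan²201°) = 0.9004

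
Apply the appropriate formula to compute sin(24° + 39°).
sin(24° + 39°) = sin 24° cos 39° + cos 24° sin 39° = 0.891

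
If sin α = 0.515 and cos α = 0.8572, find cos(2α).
cos(2α) = cos²α - sin²α = 0.4696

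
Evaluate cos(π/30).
cos(π/30) = 0.9945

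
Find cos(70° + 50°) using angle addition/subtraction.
cos(70° + 50°) = cos 70° cos 50° - sin 70° sin 50° = -1/2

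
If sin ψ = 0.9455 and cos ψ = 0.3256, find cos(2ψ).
cos(2ψ) = cos²ψ - sin²ψ = -0.788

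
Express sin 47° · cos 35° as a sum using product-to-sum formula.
sin 47° cos 35° = (1/2)[sin(47°+35°) + sin(47°-35°)]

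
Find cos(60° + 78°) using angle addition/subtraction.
cos(60° + 78°) = cos 60° cos 78° - sin 60° sin 78° = -0.7431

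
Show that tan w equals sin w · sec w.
RHS = sin w · (1/cos w) = sin w/cos w = tan w = LHS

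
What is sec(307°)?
sec(307°) = 1.662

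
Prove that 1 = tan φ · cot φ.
RHS = (sin φ/cos φ) · (cos φ/sin φ) = 1 = LHS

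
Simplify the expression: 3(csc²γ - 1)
3(csc²γ - 1) = 3(cot²γ) (using Pythagorean identity)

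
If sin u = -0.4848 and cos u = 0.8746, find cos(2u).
cos(2u) = cos²u - sin²u = 0.5299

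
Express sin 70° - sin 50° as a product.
sin 70° - sin 50° = 2 cos(60°) sin(10°)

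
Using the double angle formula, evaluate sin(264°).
sin(264°) = 2 sin 132° cos 132° = -0.9945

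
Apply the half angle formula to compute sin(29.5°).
sin(29.5°) = √((1 - cos 59°)/2) = 0.4924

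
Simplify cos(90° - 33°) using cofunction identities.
cos(90° - 33°) = sin(33°)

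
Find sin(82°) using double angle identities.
sin(82°) = 2 sin 41° cos 41° = 0.9903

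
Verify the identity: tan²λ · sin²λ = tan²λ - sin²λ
RHS = sin²λ/cos²λ - sin²λ = sin²λ(1/cos²λ - 1) = sin²λ · (1 - cos²λ)/cos²λ = sin²λ · sin²λ/cos²λ = sin²λ · tan²λ = LHS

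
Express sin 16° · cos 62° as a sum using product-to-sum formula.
sin 16° cos 62° = (1/2)[sin(16°+62°) + sin(16°-62°)]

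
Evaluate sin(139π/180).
sin(139π/180) = 0.6561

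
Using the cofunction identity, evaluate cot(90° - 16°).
cot(90° - 16°) = tan(16°) = 0.2867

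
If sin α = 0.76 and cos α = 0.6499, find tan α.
tan α = sin α / cos α = 1.169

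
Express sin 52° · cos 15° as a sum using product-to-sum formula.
sin 52° cos 15° = (1/2)[sin(52°+15°) + sin(52°-15°)]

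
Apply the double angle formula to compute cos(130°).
cos(130°) = cos²65° - sin²65° = -0.6428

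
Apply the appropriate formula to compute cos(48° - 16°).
cos(48° - 16°) = cos 48° cos 16° + sin 48° sin 16° = 0.848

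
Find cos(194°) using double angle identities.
cos(194°) = cos²97° - sin²97° = -0.9703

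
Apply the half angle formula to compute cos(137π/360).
cos(137π/360) = √((1 + cos 137π/180)/2) = 0.3665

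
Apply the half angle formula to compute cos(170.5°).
cos(170.5°) = -√((1 + cos 341°)/2) = -0.9863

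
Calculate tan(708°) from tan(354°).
tan(708°) = 2 tan 354° / (1 - tan²354°) = -0.2126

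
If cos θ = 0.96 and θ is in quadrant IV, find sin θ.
sin θ = -0.28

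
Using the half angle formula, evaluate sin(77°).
sin(77°) = √((1 - cos 154°)/2) = 0.9744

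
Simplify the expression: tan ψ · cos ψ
tan ψ · cos ψ = sin ψ (using Quotient identity)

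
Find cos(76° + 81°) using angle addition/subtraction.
cos(76° + 81°) = cos 76° cos 81° - sin 76° sin 81° = -0.9205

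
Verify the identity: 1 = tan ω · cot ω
RHS = (sin ω/cos ω) · (cos ω/sin ω) = 1 = LHS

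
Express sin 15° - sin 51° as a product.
sin 15° - sin 51° = 2 cos(33°) sin(-18°)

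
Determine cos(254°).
cos(254°) = -0.2756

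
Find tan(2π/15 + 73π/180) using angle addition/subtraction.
tan(2π/15 + 73π/180) = (tan 2π/15 + tan 73π/180)/(1 - tan 2π/15 tan 73π/180) = -8.144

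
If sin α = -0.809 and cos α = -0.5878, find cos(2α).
cos(2α) = cos²α - sin²α = -0.309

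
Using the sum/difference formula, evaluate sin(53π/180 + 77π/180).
sin(53π/180 + 77π/180) = sin 53π/180 cos 77π/180 + cos 53π/180 sin 77π/180 = 0.766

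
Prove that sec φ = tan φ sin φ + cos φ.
RHS = sin²φ/cos φ + cos φ = (sin²φ + cos²φ)/cos φ = 1/cos φ = sec φ = LHS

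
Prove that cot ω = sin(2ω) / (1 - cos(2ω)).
RHS = 2 sin ω cos ω / (2sin²ω) = cos ω/sin ω = cot ω = LHS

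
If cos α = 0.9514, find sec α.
sec α = 1/cos α = 1.051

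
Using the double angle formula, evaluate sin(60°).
sin(60°) = 2 sin 30° cos 30° = √3/2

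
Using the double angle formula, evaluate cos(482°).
cos(482°) = cos²241° - sin²241° = -0.5299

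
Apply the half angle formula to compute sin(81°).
sin(81°) = √((1 - cos 162°)/2) = 0.9877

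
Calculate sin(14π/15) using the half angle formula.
sin(14π/15) = √((1 - cos 28π/15)/2) = 0.2079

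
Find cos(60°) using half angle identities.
cos(60°) = √((1 + cos 120°)/2) = 1/2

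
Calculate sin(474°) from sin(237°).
sin(474°) = 2 sin 237° cos 237° = 0.9135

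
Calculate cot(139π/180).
cot(139π/180) = -1.15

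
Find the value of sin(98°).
sin(98°) = 0.9903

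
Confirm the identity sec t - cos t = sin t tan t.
LHS = 1/cos t - cos t = (1 - cos²t)/cos t = sin²t/cos t = sin t · (sin t/cos t) = sin t tan t = RHS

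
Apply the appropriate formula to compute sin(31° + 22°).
sin(31° + 22°) = sin 31° cos 22° + cos 31° sin 22° = 0.7986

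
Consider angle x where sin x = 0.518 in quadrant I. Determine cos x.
cos x = √(1 - sin²x) = 0.8554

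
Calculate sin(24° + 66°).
sin(24° + 66°) = sin 24° cos 66° + cos 24° sin 66° = 1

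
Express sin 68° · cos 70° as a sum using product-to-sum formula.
sin 68° cos 70° = (1/2)[sin(68°+70°) + sin(68°-70°)]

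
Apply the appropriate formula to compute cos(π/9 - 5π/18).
cos(π/9 - 5π/18) = cos π/9 cos 5π/18 + sin π/9 sin 5π/18 = √3/2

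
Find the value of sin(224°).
sin(224°) = -0.6947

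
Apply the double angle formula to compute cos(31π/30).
cos(31π/30) = cos²31π/60 - sin²31π/60 = -0.9945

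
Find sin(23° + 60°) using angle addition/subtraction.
sin(23° + 60°) = sin 23° cos 60° + cos 23° sin 60° = 0.9925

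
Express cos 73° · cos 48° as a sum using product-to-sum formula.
cos 73° cos 48° = (1/2)[cos(73°-48°) + cos(73°+48°)]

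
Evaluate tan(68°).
tan(68°) = 2.475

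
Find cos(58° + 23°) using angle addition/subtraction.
cos(58° + 23°) = cos 58° cos 23° - sin 58° sin 23° = 0.1564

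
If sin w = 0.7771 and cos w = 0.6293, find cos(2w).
cos(2w) = cos²w - sin²w = -0.2079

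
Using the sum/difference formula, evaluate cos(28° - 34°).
cos(28° - 34°) = cos 28° cos 34° + sin 28° sin 34° = 0.9945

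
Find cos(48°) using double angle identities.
cos(48°) = cos²24° - sin²24° = 0.6691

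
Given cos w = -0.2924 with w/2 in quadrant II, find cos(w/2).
cos(w/2) = ±√((1 + cos w)/2); negative since w/2 ∈ QII, so cos(w/2) = -0.5948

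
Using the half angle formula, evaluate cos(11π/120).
cos(11π/120) = √((1 + cos 11π/60)/2) = 0.9588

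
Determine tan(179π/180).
tan(179π/180) = -0.01746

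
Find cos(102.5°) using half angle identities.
cos(102.5°) = -√((1 + cos 205°)/2) = -0.2164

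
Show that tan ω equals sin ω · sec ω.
RHS = sin ω · (1/cos ω) = sin ω/cos ω = tan ω = LHS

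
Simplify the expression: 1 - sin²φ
1 - sin²φ = cos²φ (using Pythagorean identity)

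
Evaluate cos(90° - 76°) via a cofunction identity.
cos(90° - 76°) = sin(76°) = 0.9703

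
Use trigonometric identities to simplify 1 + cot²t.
1 + cot²t = csc²t (using Pythagorean identity)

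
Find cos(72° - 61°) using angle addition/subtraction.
cos(72° - 61°) = cos 72° cos 61° + sin 72° sin 61° = 0.9816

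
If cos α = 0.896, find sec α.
sec α = 1/cos α = 1.116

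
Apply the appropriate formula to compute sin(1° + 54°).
sin(1° + 54°) = sin 1° cos 54° + cos 1° sin 54° = 0.8192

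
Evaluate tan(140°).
tan(140°) = -0.8391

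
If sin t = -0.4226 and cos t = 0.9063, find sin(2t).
sin(2t) = 2 sin t cos t = -0.766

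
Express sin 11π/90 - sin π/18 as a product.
sin 11π/90 - sin π/18 = 2 cos(4π/45) sin(π/30)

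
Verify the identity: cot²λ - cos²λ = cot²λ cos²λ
LHS = cos²λ/sin²λ - cos²λ = cos²λ(1/sin²λ - 1) = cos²λ · (1 - sin²λ)/sin²λ = cos²λ · cos²λ/sin²λ = cos²λ · cot²λ = RHS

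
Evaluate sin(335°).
sin(335°) = -0.4226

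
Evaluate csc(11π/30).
csc(11π/30) = 1.095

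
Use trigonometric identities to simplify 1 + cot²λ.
1 + cot²λ = csc²λ (using Pythagorean identity)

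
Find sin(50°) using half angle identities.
sin(50°) = √((1 - cos 100°)/2) = 0.766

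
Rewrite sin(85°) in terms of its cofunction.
sin(85°) = cos(90° - 85°) = cos(5°)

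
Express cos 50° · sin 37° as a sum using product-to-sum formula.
cos 50° sin 37° = (1/2)[sin(50°+37°) - sin(50°-37°)]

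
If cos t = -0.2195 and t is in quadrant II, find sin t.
sin t = 0.9756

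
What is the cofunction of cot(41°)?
cot(41°) = tan(90° - 41°) = tan(49°)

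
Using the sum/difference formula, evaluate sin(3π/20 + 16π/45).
sin(3π/20 + 16π/45) = sin 3π/20 cos 16π/45 + cos 3π/20 sin 16π/45 = 0.9998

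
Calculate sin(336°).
sin(336°) = -0.4067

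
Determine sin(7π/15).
sin(7π/15) = 0.9945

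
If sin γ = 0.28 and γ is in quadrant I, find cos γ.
cos γ = 0.96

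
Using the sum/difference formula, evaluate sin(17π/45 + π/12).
sin(17π/45 + π/12) = sin 17π/45 cos π/12 + cos 17π/45 sin π/12 = 0.9925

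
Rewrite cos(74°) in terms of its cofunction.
cos(74°) = sin(90° - 74°) = sin(16°)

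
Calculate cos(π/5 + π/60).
cos(π/5 + π/60) = cos π/5 cos π/60 - sin π/5 sin π/60 = 0.7771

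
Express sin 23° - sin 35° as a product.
sin 23° - sin 35° = 2 cos(29°) sin(-6°)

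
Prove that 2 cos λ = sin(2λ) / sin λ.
RHS = 2 sin λ cos λ / sin λ = 2 cos λ = LHS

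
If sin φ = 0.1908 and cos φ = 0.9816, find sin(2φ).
sin(2φ) = 2 sin φ cos φ = 0.3746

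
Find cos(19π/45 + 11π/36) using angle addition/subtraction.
cos(19π/45 + 11π/36) = cos 19π/45 cos 11π/36 - sin 19π/45 sin 11π/36 = -0.6561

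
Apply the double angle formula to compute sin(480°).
sin(480°) = 2 sin 240° cos 240° = √3/2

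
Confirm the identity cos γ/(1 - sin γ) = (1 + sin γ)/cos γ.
RHS = (1 + sin γ)(1 - sin γ) / (cos γ(1 - sin γ)) = (1 - sin²γ) / (cos γ(1 - sin γ)) = cos²γ / (cos γ(1 - sin γ)) = cos γ/(1 - sin γ) = LHS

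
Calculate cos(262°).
cos(262°) = -0.1392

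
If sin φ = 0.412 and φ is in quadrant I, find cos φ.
cos φ = 0.9112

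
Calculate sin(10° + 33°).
sin(10° + 33°) = sin 10° cos 33° + cos 10° sin 33° = 0.682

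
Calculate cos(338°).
cos(338°) = 0.9272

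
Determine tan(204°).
tan(204°) = 0.4452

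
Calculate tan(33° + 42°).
tan(33° + 42°) = (tan 33° + tan 42°)/(1 - tan 33° tan 42°) = 2+√3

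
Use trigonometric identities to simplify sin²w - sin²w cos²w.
sin²w - sin²w cos²w = sin⁴w (using Factoring)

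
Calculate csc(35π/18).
csc(35π/18) = -5.759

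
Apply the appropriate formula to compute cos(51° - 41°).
cos(51° - 41°) = cos 51° cos 41° + sin 51° sin 41° = 0.9848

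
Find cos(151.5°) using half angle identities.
cos(151.5°) = -√((1 + cos 303°)/2) = -0.8788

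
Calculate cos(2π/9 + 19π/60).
cos(2π/9 + 19π/60) = cos 2π/9 cos 19π/60 - sin 2π/9 sin 19π/60 = -0.1219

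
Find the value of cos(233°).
cos(233°) = -0.6018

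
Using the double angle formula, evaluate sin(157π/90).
sin(157π/90) = 2 sin 157π/180 cos 157π/180 = -0.7193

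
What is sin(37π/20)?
sin(37π/20) = -0.454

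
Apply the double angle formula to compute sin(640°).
sin(640°) = 2 sin 320° cos 320° = -0.9848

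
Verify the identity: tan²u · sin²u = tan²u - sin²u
RHS = sin²u/cos²u - sin²u = sin²u(1/cos²u - 1) = sin²u · (1 - cos²u)/cos²u = sin²u · sin²u/cos²u = sin²u · tan²u = LHS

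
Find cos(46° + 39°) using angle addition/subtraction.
cos(46° + 39°) = cos 46° cos 39° - sin 46° sin 39° = 0.08716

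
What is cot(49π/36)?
cot(49π/36) = 0.4663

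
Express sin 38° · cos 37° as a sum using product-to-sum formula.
sin 38° cos 37° = (1/2)[sin(38°+37°) + sin(38°-37°)]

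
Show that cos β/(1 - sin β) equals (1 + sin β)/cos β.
RHS = (1 + sin β)(1 - sin β) / (cos β(1 - sin β)) = (1 - sin²β) / (cos β(1 - sin β)) = cos²β / (cos β(1 - sin β)) = cos β/(1 - sin β) = LHS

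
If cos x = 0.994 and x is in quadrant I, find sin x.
sin x = 0.1094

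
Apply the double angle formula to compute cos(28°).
cos(28°) = cos²14° - sin²14° = 0.8829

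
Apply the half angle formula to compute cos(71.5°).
cos(71.5°) = √((1 + cos 143°)/2) = 0.3173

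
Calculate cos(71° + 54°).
cos(71° + 54°) = cos 71° cos 54° - sin 71° sin 54° = -0.5736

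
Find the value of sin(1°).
sin(1°) = 0.01745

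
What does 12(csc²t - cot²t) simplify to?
12(csc²t - cot²t) = 12 (using Pythagorean identity)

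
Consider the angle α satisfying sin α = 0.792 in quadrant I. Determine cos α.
cos α = √(1 - sin²α) = 0.6105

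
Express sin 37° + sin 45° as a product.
sin 37° + sin 45° = 2 sin(41°) cos(-4°)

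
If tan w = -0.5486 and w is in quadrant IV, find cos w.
cos w = 0.8767 (using tan²w + 1 = sec²w)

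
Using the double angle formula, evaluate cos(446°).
cos(446°) = cos²223° - sin²223° = 0.06976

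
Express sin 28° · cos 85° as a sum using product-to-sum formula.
sin 28° cos 85° = (1/2)[sin(28°+85°) + sin(28°-85°)]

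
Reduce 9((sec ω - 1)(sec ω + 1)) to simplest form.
9((sec ω - 1)(sec ω + 1)) = 9(tan²ω) (using Diff. of squares)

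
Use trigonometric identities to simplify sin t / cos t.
sin t / cos t = tan t (using Quotient identity)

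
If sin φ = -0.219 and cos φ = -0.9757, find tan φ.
tan φ = sin φ / cos φ = 0.2245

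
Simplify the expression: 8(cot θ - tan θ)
8(cot θ - tan θ) = 8(2 cot(2θ)) (using Double angle)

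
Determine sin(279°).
sin(279°) = -0.9877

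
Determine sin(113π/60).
sin(113π/60) = -0.3584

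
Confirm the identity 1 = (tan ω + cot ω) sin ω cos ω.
RHS = (sin ω/cos ω + cos ω/sin ω) sin ω cos ω = ((sin²ω + cos²ω)/(sin ω cos ω)) · sin ω cos ω = sin²ω + cos²ω = 1 = LHS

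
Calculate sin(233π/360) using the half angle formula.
sin(233π/360) = √((1 - cos 233π/180)/2) = 0.8949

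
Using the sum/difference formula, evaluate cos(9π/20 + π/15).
cos(9π/20 + π/15) = cos 9π/20 cos π/15 - sin 9π/20 sin π/15 = -0.05234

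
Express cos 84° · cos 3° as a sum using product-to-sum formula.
cos 84° cos 3° = (1/2)[cos(84°-3°) + cos(84°+3°)]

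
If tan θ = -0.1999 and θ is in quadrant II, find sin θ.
sin θ = 0.196 (using tan²θ + 1 = sec²θ)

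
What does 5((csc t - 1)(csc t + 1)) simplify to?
5((csc t - 1)(csc t + 1)) = 5(cot²t) (using Diff. of squares)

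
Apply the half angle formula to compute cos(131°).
cos(131°) = -√((1 + cos 262°)/2) = -0.6561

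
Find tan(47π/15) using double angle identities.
tan(47π/15) = 2 tan 47π/30 / (1 - tan²47π/30) = 0.4452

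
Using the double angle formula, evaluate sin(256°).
sin(256°) = 2 sin 128° cos 128° = -0.9703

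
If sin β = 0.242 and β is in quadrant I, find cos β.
cos β = 0.9703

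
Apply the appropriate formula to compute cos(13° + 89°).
cos(13° + 89°) = cos 13° cos 89° - sin 13° sin 89° = -0.2079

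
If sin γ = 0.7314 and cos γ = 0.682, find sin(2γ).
sin(2γ) = 2 sin γ cos γ = 0.9976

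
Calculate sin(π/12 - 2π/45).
sin(π/12 - 2π/45) = sin π/12 cos 2π/45 - cos π/12 sin 2π/45 = 0.1219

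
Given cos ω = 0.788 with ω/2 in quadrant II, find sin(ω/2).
sin(ω/2) = ±√((1 - cos ω)/2); positive since ω/2 ∈ QII, so sin(ω/2) = 0.3256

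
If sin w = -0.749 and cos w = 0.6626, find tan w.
tan w = sin w / cos w = -1.13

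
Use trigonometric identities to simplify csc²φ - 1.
csc²φ - 1 = cot²φ (using Pythagorean identity)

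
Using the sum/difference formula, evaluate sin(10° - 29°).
sin(10° - 29°) = sin 10° cos 29° - cos 10° sin 29° = -0.3256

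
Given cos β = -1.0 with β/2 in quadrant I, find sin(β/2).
sin(β/2) = ±√((1 - cos β)/2); positive since β/2 ∈ QI, so sin(β/2) = 1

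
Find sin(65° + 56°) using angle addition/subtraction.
sin(65° + 56°) = sin 65° cos 56° + cos 65° sin 56° = 0.8572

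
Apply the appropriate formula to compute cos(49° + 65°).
cos(49° + 65°) = cos 49° cos 65° - sin 49° sin 65° = -0.4067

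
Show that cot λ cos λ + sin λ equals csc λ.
LHS = cos²λ/sin λ + sin λ = (cos²λ + sin²λ)/sin λ = 1/sin λ = csc λ = RHS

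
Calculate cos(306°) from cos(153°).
cos(306°) = cos²153° - sin²153° = 0.5878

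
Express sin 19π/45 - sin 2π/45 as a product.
sin 19π/45 - sin 2π/45 = 2 cos(7π/30) sin(17π/90)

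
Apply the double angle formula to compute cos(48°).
cos(48°) = 1 - 2sin²24° = 0.6691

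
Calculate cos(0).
cos(0) = 1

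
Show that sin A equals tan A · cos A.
RHS = (sin A/cos A) · cos A = sin A = LHS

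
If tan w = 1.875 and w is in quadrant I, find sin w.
sin w = 0.8824 (using tan²w + 1 = sec²w)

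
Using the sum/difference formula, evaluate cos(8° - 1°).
cos(8° - 1°) = cos 8° cos 1° + sin 8° sin 1° = 0.9925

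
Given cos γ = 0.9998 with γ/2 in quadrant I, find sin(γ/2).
sin(γ/2) = ±√((1 - cos γ)/2); positive since γ/2 ∈ QI, so sin(γ/2) = 0.01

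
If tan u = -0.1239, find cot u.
cot u = 1/tan u = -8.071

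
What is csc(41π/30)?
csc(41π/30) = -1.095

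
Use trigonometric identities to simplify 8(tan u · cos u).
8(tan u · cos u) = 8(sin u) (using Quotient identity)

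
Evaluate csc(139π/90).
csc(139π/90) = -1.01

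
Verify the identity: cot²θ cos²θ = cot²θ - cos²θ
RHS = cos²θ/sin²θ - cos²θ = cos²θ(1/sin²θ - 1) = cos²θ · (1 - sin²θ)/sin²θ = cos²θ · cos²θ/sin²θ = cos²θ · cot²θ = LHS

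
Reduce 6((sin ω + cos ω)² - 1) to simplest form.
6((sin ω + cos ω)² - 1) = 6(sin(2ω)) (using Pythagorean + double angle)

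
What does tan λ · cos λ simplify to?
tan λ · cos λ = sin λ (using Quotient identity)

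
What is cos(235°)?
cos(235°) = -0.5736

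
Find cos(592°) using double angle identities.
cos(592°) = cos²296° - sin²296° = -0.6157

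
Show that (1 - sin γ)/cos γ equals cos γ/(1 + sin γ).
LHS = (1 - sin γ)(1 + sin γ) / (cos γ(1 + sin γ)) = (1 - sin²γ) / (cos γ(1 + sin γ)) = cos²γ / (cos γ(1 + sin γ)) = cos γ/(1 + sin γ) = RHS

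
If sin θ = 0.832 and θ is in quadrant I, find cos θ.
cos θ = 0.5548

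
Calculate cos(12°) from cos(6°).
cos(12°) = cos²6° - sin²6° = 0.9781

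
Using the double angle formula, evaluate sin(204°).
sin(204°) = 2 sin 102° cos 102° = -0.4067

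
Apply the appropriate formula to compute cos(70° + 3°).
cos(70° + 3°) = cos 70° cos 3° - sin 70° sin 3° = 0.2924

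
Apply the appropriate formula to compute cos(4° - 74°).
cos(4° - 74°) = cos 4° cos 74° + sin 4° sin 74° = 0.342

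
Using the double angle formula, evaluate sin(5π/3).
sin(5π/3) = 2 sin 5π/6 cos 5π/6 = -√3/2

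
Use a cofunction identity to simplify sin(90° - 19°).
sin(90° - 19°) = cos(19°)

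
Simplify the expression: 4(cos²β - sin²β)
4(cos²β - sin²β) = 4(cos(2β)) (using Double angle)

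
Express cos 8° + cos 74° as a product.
cos 8° + cos 74° = 2 cos(41°) cos(-33°)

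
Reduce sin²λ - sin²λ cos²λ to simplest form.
sin²λ - sin²λ cos²λ = sin⁴λ (using Factoring)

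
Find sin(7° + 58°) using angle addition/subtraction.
sin(7° + 58°) = sin 7° cos 58° + cos 7° sin 58° = 0.9063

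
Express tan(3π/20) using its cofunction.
tan(3π/20) = cot(π/2 - 3π/20) = cot(7π/20)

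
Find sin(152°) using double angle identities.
sin(152°) = 2 sin 76° cos 76° = 0.4695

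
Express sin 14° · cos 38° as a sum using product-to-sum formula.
sin 14° cos 38° = (1/2)[sin(14°+38°) + sin(14°-38°)]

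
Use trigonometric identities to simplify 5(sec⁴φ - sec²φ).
5(sec⁴φ - sec²φ) = 5(tan⁴φ + tan²φ) (using Pythagorean)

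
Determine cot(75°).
cot(75°) = 2-√3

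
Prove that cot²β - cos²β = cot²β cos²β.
LHS = cos²β/sin²β - cos²β = cos²β(1/sin²β - 1) = cos²β · (1 - sin²β)/sin²β = cos²β · cos²β/sin²β = cos²β · cot²β = RHS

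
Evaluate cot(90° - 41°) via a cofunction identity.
cot(90° - 41°) = tan(41°) = 0.8693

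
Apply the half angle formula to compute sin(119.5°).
sin(119.5°) = √((1 - cos 239°)/2) = 0.8704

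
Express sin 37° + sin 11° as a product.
sin 37° + sin 11° = 2 sin(24°) cos(13°)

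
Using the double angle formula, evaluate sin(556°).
sin(556°) = 2 sin 278° cos 278° = -0.2756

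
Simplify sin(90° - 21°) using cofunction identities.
sin(90° - 21°) = cos(21°)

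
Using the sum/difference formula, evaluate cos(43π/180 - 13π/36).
cos(43π/180 - 13π/36) = cos 43π/180 cos 13π/36 + sin 43π/180 sin 13π/36 = 0.9272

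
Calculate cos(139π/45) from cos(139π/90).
cos(139π/45) = 2cos²139π/90 - 1 = -0.9613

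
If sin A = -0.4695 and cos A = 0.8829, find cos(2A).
cos(2A) = cos²A - sin²A = 0.5591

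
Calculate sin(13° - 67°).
sin(13° - 67°) = sin 13° cos 67° - cos 13° sin 67° = -0.809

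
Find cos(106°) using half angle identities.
cos(106°) = -√((1 + cos 212°)/2) = -0.2756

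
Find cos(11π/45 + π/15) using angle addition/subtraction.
cos(11π/45 + π/15) = cos 11π/45 cos π/15 - sin 11π/45 sin π/15 = 0.5592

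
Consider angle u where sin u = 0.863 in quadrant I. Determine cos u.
cos u = √(1 - sin²u) = 0.5052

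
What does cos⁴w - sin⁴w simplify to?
cos⁴w - sin⁴w = cos(2w) (using Factoring + double angle)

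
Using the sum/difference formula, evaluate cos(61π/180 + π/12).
cos(61π/180 + π/12) = cos 61π/180 cos π/12 - sin 61π/180 sin π/12 = 0.2419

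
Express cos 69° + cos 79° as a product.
cos 69° + cos 79° = 2 cos(74°) cos(-5°)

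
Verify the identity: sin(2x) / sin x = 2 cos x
LHS = 2 sin x cos x / sin x = 2 cos x = RHS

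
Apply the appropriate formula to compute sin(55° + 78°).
sin(55° + 78°) = sin 55° cos 78° + cos 55° sin 78° = 0.7314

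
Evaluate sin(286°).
sin(286°) = -0.9613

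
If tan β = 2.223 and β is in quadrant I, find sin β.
sin β = 0.912 (using tan²β + 1 = sec²β)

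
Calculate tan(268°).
tan(268°) = 28.64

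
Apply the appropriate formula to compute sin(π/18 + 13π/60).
sin(π/18 + 13π/60) = sin π/18 cos 13π/60 + cos π/18 sin 13π/60 = 0.7547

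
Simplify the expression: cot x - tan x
cot x - tan x = 2 cot(2x) (using Double angle)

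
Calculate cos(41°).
cos(41°) = 0.7547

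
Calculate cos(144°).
cos(144°) = -0.809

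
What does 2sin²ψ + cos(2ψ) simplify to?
2sin²ψ + cos(2ψ) = 1 (using Double angle)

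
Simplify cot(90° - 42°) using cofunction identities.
cot(90° - 42°) = tan(42°)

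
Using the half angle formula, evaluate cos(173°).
cos(173°) = -√((1 + cos 346°)/2) = -0.9925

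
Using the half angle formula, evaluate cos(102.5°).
cos(102.5°) = -√((1 + cos 205°)/2) = -0.2164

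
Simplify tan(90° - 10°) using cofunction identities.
tan(90° - 10°) = cot(10°)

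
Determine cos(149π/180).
cos(149π/180) = -0.8572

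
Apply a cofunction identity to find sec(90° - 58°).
sec(90° - 58°) = csc(58°) = 1.179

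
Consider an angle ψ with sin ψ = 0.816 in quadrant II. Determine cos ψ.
cos ψ = ±√(1 - sin²ψ) = -0.5781 (negative in QII)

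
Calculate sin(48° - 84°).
sin(48° - 84°) = sin 48° cos 84° - cos 48° sin 84° = -0.5878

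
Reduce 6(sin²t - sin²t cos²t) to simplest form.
6(sin²t - sin²t cos²t) = 6(sin⁴t) (using Factoring)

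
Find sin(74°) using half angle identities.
sin(74°) = √((1 - cos 148°)/2) = 0.9613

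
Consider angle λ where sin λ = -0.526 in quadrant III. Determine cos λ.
cos λ = ±√(1 - sin²λ) = -0.8505 (negative in QIII)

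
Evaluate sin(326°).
sin(326°) = -0.5592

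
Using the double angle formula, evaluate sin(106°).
sin(106°) = 2 sin 53° cos 53° = 0.9613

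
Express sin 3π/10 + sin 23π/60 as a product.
sin 3π/10 + sin 23π/60 = 2 sin(41π/120) cos(-π/24)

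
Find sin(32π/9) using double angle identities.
sin(32π/9) = 2 sin 16π/9 cos 16π/9 = -0.9848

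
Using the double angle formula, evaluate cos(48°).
cos(48°) = 1 - 2sin²24° = 0.6691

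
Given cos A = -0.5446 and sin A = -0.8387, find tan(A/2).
tan(A/2) = sin A / (1 + cos A) = -1.842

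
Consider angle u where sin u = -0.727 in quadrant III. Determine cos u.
cos u = ±√(1 - sin²u) = -0.6866 (negative in QIII)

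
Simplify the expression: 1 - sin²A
1 - sin²A = cos²A (using Pythagorean identity)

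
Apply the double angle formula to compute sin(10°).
sin(10°) = 2 sin 5° cos 5° = 0.1736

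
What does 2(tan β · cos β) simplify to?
2(tan β · cos β) = 2(sin β) (using Quotient identity)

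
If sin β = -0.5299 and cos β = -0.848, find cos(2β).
cos(2β) = cos²β - sin²β = 0.4383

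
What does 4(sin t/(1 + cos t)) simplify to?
4(sin t/(1 + cos t)) = 4(tan(t/2)) (using Half angle)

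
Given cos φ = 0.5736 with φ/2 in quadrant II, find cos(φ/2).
cos(φ/2) = ±√((1 + cos φ)/2); negative since φ/2 ∈ QII, so cos(φ/2) = -0.887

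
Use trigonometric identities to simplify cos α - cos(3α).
cos α - cos(3α) = 2 sin(2α) sin α (using Sum-to-product)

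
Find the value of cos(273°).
cos(273°) = 0.05234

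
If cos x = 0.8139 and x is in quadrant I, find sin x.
sin x = 0.581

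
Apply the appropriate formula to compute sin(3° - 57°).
sin(3° - 57°) = sin 3° cos 57° - cos 3° sin 57° = -0.809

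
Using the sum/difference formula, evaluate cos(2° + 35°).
cos(2° + 35°) = cos 2° cos 35° - sin 2° sin 35° = 0.7986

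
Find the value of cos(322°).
cos(322°) = 0.788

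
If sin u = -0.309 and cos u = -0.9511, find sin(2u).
sin(2u) = 2 sin u cos u = 0.5878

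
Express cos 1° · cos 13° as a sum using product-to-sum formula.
cos 1° cos 13° = (1/2)[cos(1°-13°) + cos(1°+13°)]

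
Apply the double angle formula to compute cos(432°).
cos(432°) = cos²216° - sin²216° = 0.309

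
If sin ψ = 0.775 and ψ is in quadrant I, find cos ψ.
cos ψ = 0.632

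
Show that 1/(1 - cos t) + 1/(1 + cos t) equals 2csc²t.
LHS = [(1 + cos t) + (1 - cos t)] / [(1 - cos t)(1 + cos t)] = 2/(1 - cos²t) = 2/sin²t = 2csc²t = RHS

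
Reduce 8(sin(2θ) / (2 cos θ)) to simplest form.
8(sin(2θ) / (2 cos θ)) = 8(sin θ) (using Double angle)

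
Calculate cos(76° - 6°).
cos(76° - 6°) = cos 76° cos 6° + sin 76° sin 6° = 0.342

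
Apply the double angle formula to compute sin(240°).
sin(240°) = 2 sin 120° cos 120° = -√3/2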